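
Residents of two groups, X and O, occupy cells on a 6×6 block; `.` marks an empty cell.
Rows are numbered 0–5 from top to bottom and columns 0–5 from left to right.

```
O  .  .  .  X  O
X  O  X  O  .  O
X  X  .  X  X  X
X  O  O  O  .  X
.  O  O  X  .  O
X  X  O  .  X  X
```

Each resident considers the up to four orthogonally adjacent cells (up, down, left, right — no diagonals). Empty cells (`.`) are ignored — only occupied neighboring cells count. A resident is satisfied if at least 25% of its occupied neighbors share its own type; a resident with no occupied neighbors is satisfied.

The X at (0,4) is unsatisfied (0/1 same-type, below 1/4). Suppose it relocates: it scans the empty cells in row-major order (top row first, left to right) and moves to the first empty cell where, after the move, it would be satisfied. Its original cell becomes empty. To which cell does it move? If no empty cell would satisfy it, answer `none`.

(0,2)

Vacating (0,4). Empty cells in order:
  (0,1): 0/2 same-type → still unsatisfied.
  (0,2): 1/1 same-type → satisfied — stop here.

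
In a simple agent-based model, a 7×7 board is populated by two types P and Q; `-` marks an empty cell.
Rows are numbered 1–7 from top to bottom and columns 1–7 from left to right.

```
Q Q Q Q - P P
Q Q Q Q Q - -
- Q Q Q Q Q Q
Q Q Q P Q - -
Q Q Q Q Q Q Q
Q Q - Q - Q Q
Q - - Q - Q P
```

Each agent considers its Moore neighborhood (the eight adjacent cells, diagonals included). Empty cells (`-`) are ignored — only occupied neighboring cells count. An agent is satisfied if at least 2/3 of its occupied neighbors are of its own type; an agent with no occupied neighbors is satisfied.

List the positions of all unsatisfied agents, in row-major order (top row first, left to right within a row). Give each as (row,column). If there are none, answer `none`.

(1,1)Q 3/3 ✓
(1,2)Q 5/5 ✓
(1,3)Q 5/5 ✓
(1,4)Q 4/4 ✓
(1,6)P 1/2 ✗
(1,7)P 1/1 ✓
(2,1)Q 4/4 ✓
(2,2)Q 7/7 ✓
(2,3)Q 8/8 ✓
(2,4)Q 7/7 ✓
(2,5)Q 5/6 ✓
(3,2)Q 7/7 ✓
(3,3)Q 7/8 ✓
(3,4)Q 7/8 ✓
(3,5)Q 5/6 ✓
(3,6)Q 4/4 ✓
(3,7)Q 1/1 ✓
(4,1)Q 4/4 ✓
(4,2)Q 7/7 ✓
(4,3)Q 7/8 ✓
(4,4)P 0/8 ✗
(4,5)Q 6/7 ✓
(5,1)Q 5/5 ✓
(5,2)Q 7/7 ✓
(5,3)Q 6/7 ✓
(5,4)Q 5/6 ✓
(5,5)Q 5/6 ✓
(5,6)Q 5/5 ✓
(5,7)Q 3/3 ✓
(6,1)Q 4/4 ✓
(6,2)Q 5/5 ✓
(6,4)Q 4/4 ✓
(6,6)Q 5/6 ✓
(6,7)Q 4/5 ✓
(7,1)Q 2/2 ✓
(7,4)Q 1/1 ✓
(7,6)Q 2/3 ✓
(7,7)P 0/3 ✗

(1,6), (4,4), (7,7)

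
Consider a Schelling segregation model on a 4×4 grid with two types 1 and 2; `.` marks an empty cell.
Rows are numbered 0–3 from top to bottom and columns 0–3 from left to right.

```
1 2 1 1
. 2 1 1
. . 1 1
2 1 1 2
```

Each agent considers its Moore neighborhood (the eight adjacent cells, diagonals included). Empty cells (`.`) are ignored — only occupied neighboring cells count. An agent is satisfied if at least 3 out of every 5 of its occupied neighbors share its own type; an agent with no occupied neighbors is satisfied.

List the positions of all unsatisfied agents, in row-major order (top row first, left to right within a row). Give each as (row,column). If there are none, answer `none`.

Row 0: (0,0)1 0/2 not · (0,1)2 1/4 not · (0,2)1 3/5 satisfied · (0,3)1 3/3 satisfied
Row 1: (1,1)2 1/5 not · (1,2)1 5/7 satisfied · (1,3)1 5/5 satisfied
Row 2: (2,2)1 5/7 satisfied · (2,3)1 4/5 satisfied
Row 3: (3,0)2 0/1 not · (3,1)1 2/3 satisfied · (3,2)1 3/4 satisfied · (3,3)2 0/3 not

(0,0), (0,1), (1,1), (3,0), (3,3)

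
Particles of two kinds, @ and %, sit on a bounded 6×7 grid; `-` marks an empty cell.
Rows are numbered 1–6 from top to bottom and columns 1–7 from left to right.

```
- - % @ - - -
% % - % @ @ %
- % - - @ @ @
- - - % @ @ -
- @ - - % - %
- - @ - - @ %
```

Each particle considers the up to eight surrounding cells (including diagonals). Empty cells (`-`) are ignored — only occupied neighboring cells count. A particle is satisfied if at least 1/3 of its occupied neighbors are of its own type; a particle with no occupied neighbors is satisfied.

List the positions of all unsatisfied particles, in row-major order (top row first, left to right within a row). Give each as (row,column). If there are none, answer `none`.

(1,3)% 2/3 ✓
(1,4)@ 1/3 ✓
(2,1)% 2/2 ✓
(2,2)% 3/3 ✓
(2,4)% 1/4 ✗
(2,5)@ 4/5 ✓
(2,6)@ 4/5 ✓
(2,7)% 0/3 ✗
(3,2)% 2/2 ✓
(3,5)@ 5/7 ✓
(3,6)@ 6/7 ✓
(3,7)@ 3/4 ✓
(4,4)% 1/3 ✓
(4,5)@ 3/5 ✓
(4,6)@ 4/6 ✓
(5,2)@ 1/1 ✓
(5,5)% 1/4 ✗
(5,7)% 1/3 ✓
(6,3)@ 1/1 ✓
(6,6)@ 0/3 ✗
(6,7)% 1/2 ✓

(2,4), (2,7), (5,5), (6,6)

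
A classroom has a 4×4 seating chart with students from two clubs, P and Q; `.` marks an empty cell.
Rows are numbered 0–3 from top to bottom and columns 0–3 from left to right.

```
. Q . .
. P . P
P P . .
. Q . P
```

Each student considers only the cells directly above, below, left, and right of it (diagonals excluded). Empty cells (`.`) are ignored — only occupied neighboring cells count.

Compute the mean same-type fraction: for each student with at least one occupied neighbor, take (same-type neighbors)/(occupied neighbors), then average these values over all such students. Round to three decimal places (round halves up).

Row 0: (0,1)Q 0/1
Row 1: (1,1)P 1/2 · (1,3)P — no occupied neighbors
Row 2: (2,0)P 1/1 · (2,1)P 2/3
Row 3: (3,1)Q 0/1 · (3,3)P — no occupied neighbors
Sum over 5 students: 0/1 + 1/2 + 1/1 + 2/3 + 0/1 = 13/6; mean = 13/6 ÷ 5 = 13/30 = 0.433333… → 0.433.

0.433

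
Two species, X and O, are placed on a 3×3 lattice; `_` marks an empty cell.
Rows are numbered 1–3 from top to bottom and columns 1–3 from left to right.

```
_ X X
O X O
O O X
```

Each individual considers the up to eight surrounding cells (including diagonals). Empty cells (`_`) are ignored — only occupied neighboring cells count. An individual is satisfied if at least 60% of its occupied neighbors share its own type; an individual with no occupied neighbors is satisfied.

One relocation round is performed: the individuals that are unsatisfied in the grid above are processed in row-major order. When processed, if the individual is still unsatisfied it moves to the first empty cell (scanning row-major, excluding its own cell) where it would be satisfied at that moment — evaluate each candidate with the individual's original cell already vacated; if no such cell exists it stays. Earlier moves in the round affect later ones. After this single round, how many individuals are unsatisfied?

Initially unsatisfied (in order): (1,2), (2,1), (2,2), (2,3), (3,3).
  (1,2): no empty cell satisfies it; stays.
  (2,1): no empty cell satisfies it; stays.
  (2,2): no empty cell satisfies it; stays.
  (2,3): no empty cell satisfies it; stays.
  (3,3) → (1,1).
Resulting grid:
X X X
O X O
O O _
Unsatisfied now: (2,1), (2,2), (2,3).

3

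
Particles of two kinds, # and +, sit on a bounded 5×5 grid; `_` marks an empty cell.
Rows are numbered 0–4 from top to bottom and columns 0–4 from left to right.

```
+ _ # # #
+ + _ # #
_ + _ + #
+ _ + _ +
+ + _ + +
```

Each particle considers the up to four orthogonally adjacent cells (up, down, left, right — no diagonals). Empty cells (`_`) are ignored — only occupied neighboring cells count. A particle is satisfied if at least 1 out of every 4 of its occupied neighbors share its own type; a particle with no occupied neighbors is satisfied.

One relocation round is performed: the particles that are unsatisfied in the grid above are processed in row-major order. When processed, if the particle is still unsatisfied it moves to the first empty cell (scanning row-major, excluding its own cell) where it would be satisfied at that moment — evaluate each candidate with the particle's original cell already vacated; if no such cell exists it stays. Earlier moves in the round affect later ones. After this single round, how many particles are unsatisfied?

0

Initially unsatisfied (in order): (2,3).
  (2,3) → (0,1).
Resulting grid:
+ + # # #
+ + _ # #
_ + _ _ #
+ _ + _ +
+ + _ + +
All satisfied now.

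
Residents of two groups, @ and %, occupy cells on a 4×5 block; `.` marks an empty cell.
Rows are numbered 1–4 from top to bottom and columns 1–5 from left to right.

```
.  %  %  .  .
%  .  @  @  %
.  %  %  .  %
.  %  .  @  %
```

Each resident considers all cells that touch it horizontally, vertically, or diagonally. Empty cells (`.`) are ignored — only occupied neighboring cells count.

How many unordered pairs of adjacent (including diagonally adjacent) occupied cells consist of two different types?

Scan each occupied cell's neighbors to the right and below (and the two forward diagonals) so each pair is counted once.
Row 1: %(1,2)–%(1,3)= %(1,2)–@(2,3)≠ %(1,2)–%(2,1)= %(1,3)–@(2,3)≠ %(1,3)–@(2,4)≠  → 3/5 unlike.
Row 2: %(2,1)–%(3,2)= @(2,3)–@(2,4)= @(2,3)–%(3,3)≠ @(2,3)–%(3,2)≠ @(2,4)–%(2,5)≠ @(2,4)–%(3,5)≠ @(2,4)–%(3,3)≠ %(2,5)–%(3,5)=  → 5/8 unlike.
Row 3: %(3,2)–%(3,3)= %(3,2)–%(4,2)= %(3,3)–@(4,4)≠ %(3,3)–%(4,2)= %(3,5)–%(4,5)= %(3,5)–@(4,4)≠  → 2/6 unlike.
Row 4: @(4,4)–%(4,5)≠  → 1/1 unlike.
Total adjacent occupied pairs: 20; unlike-type pairs: 11.

11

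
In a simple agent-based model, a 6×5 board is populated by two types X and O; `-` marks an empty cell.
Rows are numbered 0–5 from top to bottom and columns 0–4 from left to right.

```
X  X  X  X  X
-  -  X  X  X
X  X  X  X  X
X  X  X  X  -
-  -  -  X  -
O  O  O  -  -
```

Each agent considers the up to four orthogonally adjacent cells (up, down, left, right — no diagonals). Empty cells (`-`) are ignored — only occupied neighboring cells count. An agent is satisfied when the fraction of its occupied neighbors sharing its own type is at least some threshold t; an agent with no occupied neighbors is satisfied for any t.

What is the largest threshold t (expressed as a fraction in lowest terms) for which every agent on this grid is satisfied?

1/1

Row 0: (0,0)X 1/1 · (0,1)X 2/2 · (0,2)X 3/3 · (0,3)X 3/3 · (0,4)X 2/2
Row 1: (1,2)X 3/3 · (1,3)X 4/4 · (1,4)X 3/3
Row 2: (2,0)X 2/2 · (2,1)X 3/3 · (2,2)X 4/4 · (2,3)X 4/4 · (2,4)X 2/2
Row 3: (3,0)X 2/2 · (3,1)X 3/3 · (3,2)X 3/3 · (3,3)X 3/3
Row 4: (4,3)X 1/1
Row 5: (5,0)O 1/1 · (5,1)O 2/2 · (5,2)O 1/1
The smallest same-type fraction is 1/1 at (0,0), which reduces to 1/1. Any threshold above that leaves this agent unsatisfied.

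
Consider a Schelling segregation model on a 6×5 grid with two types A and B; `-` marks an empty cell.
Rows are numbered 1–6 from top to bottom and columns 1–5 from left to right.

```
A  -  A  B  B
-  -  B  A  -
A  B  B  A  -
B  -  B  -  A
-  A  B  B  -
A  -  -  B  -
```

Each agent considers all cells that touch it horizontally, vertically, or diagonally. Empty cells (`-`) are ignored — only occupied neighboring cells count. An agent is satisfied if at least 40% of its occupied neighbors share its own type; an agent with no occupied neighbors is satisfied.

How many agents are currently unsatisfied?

5

Row 1: (1,1)A 0/0 ok · (1,3)A 1/3 unhappy · (1,4)B 2/4 ok · (1,5)B 1/2 ok
Row 2: (2,3)B 3/6 ok · (2,4)A 2/6 unhappy
Row 3: (3,1)A 0/2 unhappy · (3,2)B 4/5 ok · (3,3)B 3/5 ok · (3,4)A 2/5 ok
Row 4: (4,1)B 1/3 unhappy · (4,3)B 4/6 ok · (4,5)A 1/2 ok
Row 5: (5,2)A 1/4 unhappy · (5,3)B 3/4 ok · (5,4)B 3/4 ok
Row 6: (6,1)A 1/1 ok · (6,4)B 2/2 ok
Unsatisfied: (1,3), (2,4), (3,1), (4,1), (5,2) — 5 in total.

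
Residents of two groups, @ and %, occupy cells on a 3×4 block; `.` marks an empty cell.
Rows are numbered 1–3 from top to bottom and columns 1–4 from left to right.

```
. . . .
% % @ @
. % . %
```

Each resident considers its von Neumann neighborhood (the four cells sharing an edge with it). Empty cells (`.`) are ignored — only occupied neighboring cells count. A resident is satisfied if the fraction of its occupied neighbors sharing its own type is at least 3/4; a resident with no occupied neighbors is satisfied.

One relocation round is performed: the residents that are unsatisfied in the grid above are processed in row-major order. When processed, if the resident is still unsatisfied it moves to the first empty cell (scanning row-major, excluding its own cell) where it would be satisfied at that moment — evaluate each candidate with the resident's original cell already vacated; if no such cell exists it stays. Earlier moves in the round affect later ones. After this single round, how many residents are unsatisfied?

Initially unsatisfied (in order): (2,2), (2,3), (2,4), (3,4).
  (2,2) → (1,1).
  (2,3): now satisfied by earlier moves; stays.
  (2,4) → (1,3).
  (3,4): now satisfied by earlier moves; stays.
Resulting grid:
% . @ .
% . @ .
. % . %
All satisfied now.

0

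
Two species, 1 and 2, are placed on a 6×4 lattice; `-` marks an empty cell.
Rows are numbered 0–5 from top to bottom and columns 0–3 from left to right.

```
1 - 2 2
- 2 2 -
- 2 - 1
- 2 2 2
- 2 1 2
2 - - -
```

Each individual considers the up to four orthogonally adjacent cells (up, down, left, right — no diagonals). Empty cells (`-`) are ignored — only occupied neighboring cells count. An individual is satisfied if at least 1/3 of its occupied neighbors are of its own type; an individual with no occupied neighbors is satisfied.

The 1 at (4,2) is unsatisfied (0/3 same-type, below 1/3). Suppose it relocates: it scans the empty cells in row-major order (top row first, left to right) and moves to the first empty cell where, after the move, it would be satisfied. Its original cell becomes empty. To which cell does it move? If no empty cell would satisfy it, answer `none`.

(0,1)

Vacating (4,2). Empty cells in order:
  (0,1): 1/3 same-type → satisfied — stop here.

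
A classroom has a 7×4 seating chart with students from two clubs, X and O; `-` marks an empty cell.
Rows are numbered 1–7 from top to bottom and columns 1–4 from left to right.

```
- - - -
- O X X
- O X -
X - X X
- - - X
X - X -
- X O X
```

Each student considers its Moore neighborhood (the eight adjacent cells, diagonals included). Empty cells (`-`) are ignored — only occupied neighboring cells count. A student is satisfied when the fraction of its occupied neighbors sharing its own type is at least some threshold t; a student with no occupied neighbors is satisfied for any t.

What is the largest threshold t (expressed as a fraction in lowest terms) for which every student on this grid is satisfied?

Row 2: (2,2)O 1/3 · (2,3)X 2/4 · (2,4)X 2/2
Row 3: (3,2)O 1/5 · (3,3)X 4/6
Row 4: (4,1)X 0/1 · (4,3)X 3/4 · (4,4)X 3/3
Row 5: (5,4)X 3/3
Row 6: (6,1)X 1/1 · (6,3)X 3/4
Row 7: (7,2)X 2/3 · (7,3)O 0/3 · (7,4)X 1/2
The smallest same-type fraction is 0/1 at (4,1), which reduces to 0/1. Any threshold above that leaves this student unsatisfied.

0/1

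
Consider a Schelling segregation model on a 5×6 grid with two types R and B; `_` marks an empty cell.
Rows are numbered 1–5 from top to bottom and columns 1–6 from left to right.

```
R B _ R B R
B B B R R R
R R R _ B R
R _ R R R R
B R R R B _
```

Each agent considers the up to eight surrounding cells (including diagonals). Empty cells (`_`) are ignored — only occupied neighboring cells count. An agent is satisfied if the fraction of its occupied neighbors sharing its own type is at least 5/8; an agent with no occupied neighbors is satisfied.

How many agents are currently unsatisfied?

Row 1: (1,1)R 0/3 unhappy · (1,2)B 3/4 ok · (1,4)R 2/4 unhappy · (1,5)B 0/5 unhappy · (1,6)R 2/3 ok
Row 2: (2,1)B 2/5 unhappy · (2,2)B 3/7 unhappy · (2,3)B 2/6 unhappy · (2,4)R 3/6 unhappy · (2,5)R 5/7 ok · (2,6)R 3/5 unhappy
Row 3: (3,1)R 2/4 unhappy · (3,2)R 4/7 unhappy · (3,3)R 4/6 ok · (3,5)B 0/7 unhappy · (3,6)R 4/5 ok
Row 4: (4,1)R 3/4 ok · (4,3)R 6/6 ok · (4,4)R 5/7 ok · (4,5)R 4/6 ok · (4,6)R 2/4 unhappy
Row 5: (5,1)B 0/2 unhappy · (5,2)R 3/4 ok · (5,3)R 4/4 ok · (5,4)R 4/5 ok · (5,5)B 0/4 unhappy
Unsatisfied: (1,1), (1,4), (1,5), (2,1), (2,2), (2,3), (2,4), (2,6), (3,1), (3,2), (3,5), (4,6), (5,1), (5,5) — 14 in total.

14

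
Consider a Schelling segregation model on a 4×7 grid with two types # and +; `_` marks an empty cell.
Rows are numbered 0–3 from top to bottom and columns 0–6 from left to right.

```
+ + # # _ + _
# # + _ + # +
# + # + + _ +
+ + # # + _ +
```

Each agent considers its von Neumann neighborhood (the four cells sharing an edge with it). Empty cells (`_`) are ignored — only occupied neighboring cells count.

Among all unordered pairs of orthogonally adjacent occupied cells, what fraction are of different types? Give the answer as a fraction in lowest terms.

17/30

Scan each occupied cell's neighbors to the right and below so each pair is counted once.
Row 0: +(0,0)–+(0,1)= +(0,0)–#(1,0)≠ +(0,1)–#(0,2)≠ +(0,1)–#(1,1)≠ #(0,2)–#(0,3)= #(0,2)–+(1,2)≠ +(0,5)–#(1,5)≠  → 5/7 unlike.
Row 1: #(1,0)–#(1,1)= #(1,0)–#(2,0)= #(1,1)–+(1,2)≠ #(1,1)–+(2,1)≠ +(1,2)–#(2,2)≠ +(1,4)–#(1,5)≠ +(1,4)–+(2,4)= #(1,5)–+(1,6)≠ +(1,6)–+(2,6)=  → 5/9 unlike.
Row 2: #(2,0)–+(2,1)≠ #(2,0)–+(3,0)≠ +(2,1)–#(2,2)≠ +(2,1)–+(3,1)= #(2,2)–+(2,3)≠ #(2,2)–#(3,2)= +(2,3)–+(2,4)= +(2,3)–#(3,3)≠ +(2,4)–+(3,4)= +(2,6)–+(3,6)=  → 5/10 unlike.
Row 3: +(3,0)–+(3,1)= +(3,1)–#(3,2)≠ #(3,2)–#(3,3)= #(3,3)–+(3,4)≠  → 2/4 unlike.
Total adjacent occupied pairs: 30; unlike-type pairs: 17.
17/30 is already in lowest terms.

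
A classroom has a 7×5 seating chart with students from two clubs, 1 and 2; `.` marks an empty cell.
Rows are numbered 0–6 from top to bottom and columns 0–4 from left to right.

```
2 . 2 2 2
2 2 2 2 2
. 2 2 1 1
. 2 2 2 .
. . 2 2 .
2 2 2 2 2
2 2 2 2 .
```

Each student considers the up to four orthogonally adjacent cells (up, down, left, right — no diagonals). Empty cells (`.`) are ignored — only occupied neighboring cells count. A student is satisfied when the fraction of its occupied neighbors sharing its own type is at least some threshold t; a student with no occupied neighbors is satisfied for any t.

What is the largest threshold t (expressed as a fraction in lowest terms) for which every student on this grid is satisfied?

1/4

Row 0: (0,0)2 1/1 · (0,2)2 2/2 · (0,3)2 3/3 · (0,4)2 2/2
Row 1: (1,0)2 2/2 · (1,1)2 3/3 · (1,2)2 4/4 · (1,3)2 3/4 · (1,4)2 2/3
Row 2: (2,1)2 3/3 · (2,2)2 3/4 · (2,3)1 1/4 · (2,4)1 1/2
Row 3: (3,1)2 2/2 · (3,2)2 4/4 · (3,3)2 2/3
Row 4: (4,2)2 3/3 · (4,3)2 3/3
Row 5: (5,0)2 2/2 · (5,1)2 3/3 · (5,2)2 4/4 · (5,3)2 4/4 · (5,4)2 1/1
Row 6: (6,0)2 2/2 · (6,1)2 3/3 · (6,2)2 3/3 · (6,3)2 2/2
The smallest same-type fraction is 1/4 at (2,3), which reduces to 1/4. Any threshold above that leaves this student unsatisfied.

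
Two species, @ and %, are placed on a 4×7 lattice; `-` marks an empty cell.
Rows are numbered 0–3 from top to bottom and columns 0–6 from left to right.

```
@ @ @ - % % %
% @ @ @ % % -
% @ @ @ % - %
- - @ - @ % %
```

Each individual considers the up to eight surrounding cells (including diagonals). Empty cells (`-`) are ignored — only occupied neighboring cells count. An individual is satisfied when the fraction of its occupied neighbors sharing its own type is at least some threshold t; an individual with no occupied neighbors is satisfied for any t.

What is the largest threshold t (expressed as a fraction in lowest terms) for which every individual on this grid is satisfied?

1/5

Row 0: (0,0)@ 2/3 · (0,1)@ 4/5 · (0,2)@ 4/4 · (0,4)% 3/4 · (0,5)% 4/4 · (0,6)% 2/2
Row 1: (1,0)% 1/5 · (1,1)@ 6/8 · (1,2)@ 7/7 · (1,3)@ 4/7 · (1,4)% 4/6 · (1,5)% 6/6
Row 2: (2,0)% 1/3 · (2,1)@ 4/6 · (2,2)@ 6/6 · (2,3)@ 5/7 · (2,4)% 3/6 · (2,6)% 3/3
Row 3: (3,2)@ 3/3 · (3,4)@ 1/3 · (3,5)% 3/4 · (3,6)% 2/2
The smallest same-type fraction is 1/5 at (1,0), which reduces to 1/5. Any threshold above that leaves this individual unsatisfied.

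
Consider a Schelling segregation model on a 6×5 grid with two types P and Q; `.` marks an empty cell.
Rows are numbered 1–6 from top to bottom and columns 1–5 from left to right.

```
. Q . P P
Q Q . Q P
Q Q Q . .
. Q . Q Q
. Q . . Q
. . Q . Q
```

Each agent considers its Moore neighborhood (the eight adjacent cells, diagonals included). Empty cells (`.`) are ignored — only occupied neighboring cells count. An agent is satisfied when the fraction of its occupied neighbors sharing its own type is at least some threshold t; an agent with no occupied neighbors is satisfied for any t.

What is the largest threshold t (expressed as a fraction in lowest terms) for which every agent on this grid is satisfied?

1/4

Row 1: (1,2)Q 2/2 · (1,4)P 2/3 · (1,5)P 2/3
Row 2: (2,1)Q 4/4 · (2,2)Q 5/5 · (2,4)Q 1/4 · (2,5)P 2/3
Row 3: (3,1)Q 4/4 · (3,2)Q 5/5 · (3,3)Q 5/5
Row 4: (4,2)Q 4/4 · (4,4)Q 3/3 · (4,5)Q 2/2
Row 5: (5,2)Q 2/2 · (5,5)Q 3/3
Row 6: (6,3)Q 1/1 · (6,5)Q 1/1
The smallest same-type fraction is 1/4 at (2,4), which reduces to 1/4. Any threshold above that leaves this agent unsatisfied.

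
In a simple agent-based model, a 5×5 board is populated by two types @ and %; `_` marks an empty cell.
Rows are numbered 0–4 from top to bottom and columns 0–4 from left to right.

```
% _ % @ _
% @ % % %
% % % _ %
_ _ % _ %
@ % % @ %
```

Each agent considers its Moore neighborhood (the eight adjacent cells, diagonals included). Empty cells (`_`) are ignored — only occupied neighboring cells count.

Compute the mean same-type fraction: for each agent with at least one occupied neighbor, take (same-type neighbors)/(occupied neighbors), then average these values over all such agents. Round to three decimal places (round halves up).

0.554

Row 0: (0,0)% 1/2 · (0,2)% 2/4 · (0,3)@ 0/4
Row 1: (1,0)% 3/4 · (1,1)@ 0/7 · (1,2)% 4/6 · (1,3)% 5/6 · (1,4)% 2/3
Row 2: (2,0)% 2/3 · (2,1)% 5/6 · (2,2)% 4/5 · (2,4)% 3/3
Row 3: (3,2)% 4/5 · (3,4)% 2/3
Row 4: (4,0)@ 0/1 · (4,1)% 2/3 · (4,2)% 2/3 · (4,3)@ 0/4 · (4,4)% 1/2
Sum over 19 agents: 1/2 + 2/4 + 0/4 + 3/4 + 0/7 + 4/6 + 5/6 + 2/3 + 2/3 + 5/6 + 4/5 + 3/3 + 4/5 + 2/3 + 0/1 + 2/3 + 2/3 + 0/4 + 1/2 = 631/60; mean = 631/60 ÷ 19 = 631/1140 = 0.553508… → 0.554.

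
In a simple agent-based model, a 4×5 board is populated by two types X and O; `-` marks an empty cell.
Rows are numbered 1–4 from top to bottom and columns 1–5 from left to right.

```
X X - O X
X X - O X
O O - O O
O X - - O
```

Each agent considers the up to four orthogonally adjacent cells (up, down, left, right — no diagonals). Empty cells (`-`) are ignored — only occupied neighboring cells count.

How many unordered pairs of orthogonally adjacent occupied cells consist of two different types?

7

Scan each occupied cell's neighbors to the right and below so each pair is counted once.
From row 1: 1 unlike of 6 pairs (running 1/6).
From row 2: 4 unlike of 6 pairs (running 5/12).
From row 3: 1 unlike of 5 pairs (running 6/17).
From row 4: 1 unlike of 1 pairs (running 7/18).
Total adjacent occupied pairs: 18; unlike-type pairs: 7.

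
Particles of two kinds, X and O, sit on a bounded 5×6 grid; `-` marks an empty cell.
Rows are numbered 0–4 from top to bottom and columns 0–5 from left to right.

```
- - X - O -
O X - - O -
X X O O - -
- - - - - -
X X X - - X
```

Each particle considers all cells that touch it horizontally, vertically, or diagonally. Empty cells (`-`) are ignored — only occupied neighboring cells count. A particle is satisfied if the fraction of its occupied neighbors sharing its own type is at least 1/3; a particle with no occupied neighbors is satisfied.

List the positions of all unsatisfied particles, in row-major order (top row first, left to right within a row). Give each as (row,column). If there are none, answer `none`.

(1,0)

(0,2)X 1/1 ✓
(0,4)O 1/1 ✓
(1,0)O 0/3 ✗
(1,1)X 3/5 ✓
(1,4)O 2/2 ✓
(2,0)X 2/3 ✓
(2,1)X 2/4 ✓
(2,2)O 1/3 ✓
(2,3)O 2/2 ✓
(4,0)X 1/1 ✓
(4,1)X 2/2 ✓
(4,2)X 1/1 ✓
(4,5)X 0/0 ✓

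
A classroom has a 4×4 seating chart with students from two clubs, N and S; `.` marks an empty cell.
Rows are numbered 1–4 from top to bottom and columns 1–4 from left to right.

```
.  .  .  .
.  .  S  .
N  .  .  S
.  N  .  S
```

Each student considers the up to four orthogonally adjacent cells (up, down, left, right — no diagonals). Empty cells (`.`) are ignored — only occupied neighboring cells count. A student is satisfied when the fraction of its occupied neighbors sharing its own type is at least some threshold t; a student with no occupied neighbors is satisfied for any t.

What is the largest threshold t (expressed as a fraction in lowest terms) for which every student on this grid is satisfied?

1/1

Row 2: (2,3)S — no occupied neighbors
Row 3: (3,1)N — no occupied neighbors · (3,4)S 1/1
Row 4: (4,2)N — no occupied neighbors · (4,4)S 1/1
The smallest same-type fraction is 1/1 at (3,4), which reduces to 1/1. Any threshold above that leaves this student unsatisfied.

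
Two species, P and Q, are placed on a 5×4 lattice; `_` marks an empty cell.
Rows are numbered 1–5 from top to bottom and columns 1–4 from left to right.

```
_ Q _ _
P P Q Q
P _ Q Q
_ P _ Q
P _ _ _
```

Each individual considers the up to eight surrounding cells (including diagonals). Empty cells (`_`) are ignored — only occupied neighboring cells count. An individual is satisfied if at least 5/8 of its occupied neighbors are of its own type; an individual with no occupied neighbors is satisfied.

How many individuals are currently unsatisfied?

(1,2)Q 1/3 not
(2,1)P 2/3 satisfied
(2,2)P 2/5 not
(2,3)Q 4/5 satisfied
(2,4)Q 3/3 satisfied
(3,1)P 3/3 satisfied
(3,3)Q 4/6 satisfied
(3,4)Q 4/4 satisfied
(4,2)P 2/3 satisfied
(4,4)Q 2/2 satisfied
(5,1)P 1/1 satisfied
Unsatisfied: (1,2), (2,2) — 2 in total.

2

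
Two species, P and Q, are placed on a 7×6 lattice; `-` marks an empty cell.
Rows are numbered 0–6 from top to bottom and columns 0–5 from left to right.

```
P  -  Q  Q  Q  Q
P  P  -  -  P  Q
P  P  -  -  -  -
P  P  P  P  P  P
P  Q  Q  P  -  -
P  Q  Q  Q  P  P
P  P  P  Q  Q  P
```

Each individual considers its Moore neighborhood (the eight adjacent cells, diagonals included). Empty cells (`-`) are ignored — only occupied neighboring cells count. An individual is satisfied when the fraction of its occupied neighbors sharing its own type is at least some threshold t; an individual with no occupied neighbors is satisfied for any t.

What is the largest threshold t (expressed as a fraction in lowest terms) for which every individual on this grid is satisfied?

0/1

Row 0: (0,0)P 2/2 · (0,2)Q 1/2 · (0,3)Q 2/3 · (0,4)Q 3/4 · (0,5)Q 2/3
Row 1: (1,0)P 4/4 · (1,1)P 4/5 · (1,4)P 0/4 · (1,5)Q 2/3
Row 2: (2,0)P 5/5 · (2,1)P 6/6
Row 3: (3,0)P 4/5 · (3,1)P 5/7 · (3,2)P 4/6 · (3,3)P 3/4 · (3,4)P 3/3 · (3,5)P 1/1
Row 4: (4,0)P 3/5 · (4,1)Q 3/8 · (4,2)Q 4/8 · (4,3)P 4/7
Row 5: (5,0)P 3/5 · (5,1)Q 3/8 · (5,2)Q 5/8 · (5,3)Q 4/7 · (5,4)P 3/6 · (5,5)P 2/3
Row 6: (6,0)P 2/3 · (6,1)P 3/5 · (6,2)P 1/5 · (6,3)Q 3/5 · (6,4)Q 2/5 · (6,5)P 2/3
The smallest same-type fraction is 0/4 at (1,4), which reduces to 0/1. Any threshold above that leaves this individual unsatisfied.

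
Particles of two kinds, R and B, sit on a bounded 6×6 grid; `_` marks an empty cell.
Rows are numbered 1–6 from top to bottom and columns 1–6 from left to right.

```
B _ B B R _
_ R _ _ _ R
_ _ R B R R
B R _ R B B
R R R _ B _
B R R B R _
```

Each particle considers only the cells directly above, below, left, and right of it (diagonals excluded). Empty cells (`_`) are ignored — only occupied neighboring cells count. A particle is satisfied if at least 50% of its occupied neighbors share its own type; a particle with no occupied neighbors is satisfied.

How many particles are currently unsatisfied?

10

Row 1: (1,1)B 0/0 ✓ · (1,3)B 1/1 ✓ · (1,4)B 1/2 ✓ · (1,5)R 0/1 ✗
Row 2: (2,2)R 0/0 ✓ · (2,6)R 1/1 ✓
Row 3: (3,3)R 0/1 ✗ · (3,4)B 0/3 ✗ · (3,5)R 1/3 ✗ · (3,6)R 2/3 ✓
Row 4: (4,1)B 0/2 ✗ · (4,2)R 1/2 ✓ · (4,4)R 0/2 ✗ · (4,5)B 2/4 ✓ · (4,6)B 1/2 ✓
Row 5: (5,1)R 1/3 ✗ · (5,2)R 4/4 ✓ · (5,3)R 2/2 ✓ · (5,5)B 1/2 ✓
Row 6: (6,1)B 0/2 ✗ · (6,2)R 2/3 ✓ · (6,3)R 2/3 ✓ · (6,4)B 0/2 ✗ · (6,5)R 0/2 ✗
Unsatisfied: (1,5), (3,3), (3,4), (3,5), (4,1), (4,4), (5,1), (6,1), (6,4), (6,5) — 10 in total.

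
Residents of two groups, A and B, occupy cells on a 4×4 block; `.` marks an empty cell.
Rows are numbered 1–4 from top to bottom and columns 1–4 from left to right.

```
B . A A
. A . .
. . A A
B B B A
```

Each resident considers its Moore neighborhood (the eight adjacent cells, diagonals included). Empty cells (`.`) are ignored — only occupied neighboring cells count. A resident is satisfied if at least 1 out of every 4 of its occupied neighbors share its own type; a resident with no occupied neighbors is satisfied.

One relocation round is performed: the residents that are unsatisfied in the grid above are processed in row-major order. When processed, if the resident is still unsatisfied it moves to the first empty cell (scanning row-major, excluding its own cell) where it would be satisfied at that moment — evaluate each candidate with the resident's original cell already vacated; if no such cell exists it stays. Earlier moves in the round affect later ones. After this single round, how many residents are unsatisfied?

0

Initially unsatisfied (in order): (1,1).
  (1,1) → (3,1).
Resulting grid:
. . A A
. A . .
B . A A
B B B A
All satisfied now.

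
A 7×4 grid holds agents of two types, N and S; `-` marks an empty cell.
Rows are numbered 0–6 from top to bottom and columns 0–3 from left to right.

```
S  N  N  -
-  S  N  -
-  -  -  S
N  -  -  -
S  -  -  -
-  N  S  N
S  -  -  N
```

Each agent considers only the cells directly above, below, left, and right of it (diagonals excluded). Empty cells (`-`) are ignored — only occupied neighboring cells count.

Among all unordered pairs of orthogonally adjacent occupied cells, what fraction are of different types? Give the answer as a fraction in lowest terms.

2/3

Scan each occupied cell's neighbors to the right and below so each pair is counted once.
From row 0: 2 unlike of 4 pairs (running 2/4).
From row 1: 1 unlike of 1 pairs (running 3/5).
From row 3: 1 unlike of 1 pairs (running 4/6).
From row 5: 2 unlike of 3 pairs (running 6/9).
Total adjacent occupied pairs: 9; unlike-type pairs: 6.
6/9 reduces to 2/3.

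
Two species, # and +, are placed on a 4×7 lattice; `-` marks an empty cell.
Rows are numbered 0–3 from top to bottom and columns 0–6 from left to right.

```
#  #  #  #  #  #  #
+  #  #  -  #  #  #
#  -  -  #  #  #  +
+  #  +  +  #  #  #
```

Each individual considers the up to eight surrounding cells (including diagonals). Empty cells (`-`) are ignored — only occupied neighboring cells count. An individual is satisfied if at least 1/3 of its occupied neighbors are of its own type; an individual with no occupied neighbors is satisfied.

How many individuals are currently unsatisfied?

(0,0)# 2/3 satisfied
(0,1)# 4/5 satisfied
(0,2)# 4/4 satisfied
(0,3)# 4/4 satisfied
(0,4)# 4/4 satisfied
(0,5)# 5/5 satisfied
(0,6)# 3/3 satisfied
(1,0)+ 0/4 not
(1,1)# 5/6 satisfied
(1,2)# 5/5 satisfied
(1,4)# 7/7 satisfied
(1,5)# 7/8 satisfied
(1,6)# 4/5 satisfied
(2,0)# 2/4 satisfied
(2,3)# 4/6 satisfied
(2,4)# 6/7 satisfied
(2,5)# 7/8 satisfied
(2,6)+ 0/5 not
(3,0)+ 0/2 not
(3,1)# 1/3 satisfied
(3,2)+ 1/3 satisfied
(3,3)+ 1/4 not
(3,4)# 4/5 satisfied
(3,5)# 4/5 satisfied
(3,6)# 2/3 satisfied
Unsatisfied: (1,0), (2,6), (3,0), (3,3) — 4 in total.

4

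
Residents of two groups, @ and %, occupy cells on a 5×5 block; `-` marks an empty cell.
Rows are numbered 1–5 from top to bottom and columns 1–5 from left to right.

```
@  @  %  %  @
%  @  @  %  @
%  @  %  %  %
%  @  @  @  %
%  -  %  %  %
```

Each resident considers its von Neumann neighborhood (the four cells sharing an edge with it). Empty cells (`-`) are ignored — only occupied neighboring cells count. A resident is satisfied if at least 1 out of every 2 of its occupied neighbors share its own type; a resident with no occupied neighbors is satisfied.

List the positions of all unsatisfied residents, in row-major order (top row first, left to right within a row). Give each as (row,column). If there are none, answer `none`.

Row 1: (1,1)@ 1/2 ok · (1,2)@ 2/3 ok · (1,3)% 1/3 unhappy · (1,4)% 2/3 ok · (1,5)@ 1/2 ok
Row 2: (2,1)% 1/3 unhappy · (2,2)@ 3/4 ok · (2,3)@ 1/4 unhappy · (2,4)% 2/4 ok · (2,5)@ 1/3 unhappy
Row 3: (3,1)% 2/3 ok · (3,2)@ 2/4 ok · (3,3)% 1/4 unhappy · (3,4)% 3/4 ok · (3,5)% 2/3 ok
Row 4: (4,1)% 2/3 ok · (4,2)@ 2/3 ok · (4,3)@ 2/4 ok · (4,4)@ 1/4 unhappy · (4,5)% 2/3 ok
Row 5: (5,1)% 1/1 ok · (5,3)% 1/2 ok · (5,4)% 2/3 ok · (5,5)% 2/2 ok

(1,3), (2,1), (2,3), (2,5), (3,3), (4,4)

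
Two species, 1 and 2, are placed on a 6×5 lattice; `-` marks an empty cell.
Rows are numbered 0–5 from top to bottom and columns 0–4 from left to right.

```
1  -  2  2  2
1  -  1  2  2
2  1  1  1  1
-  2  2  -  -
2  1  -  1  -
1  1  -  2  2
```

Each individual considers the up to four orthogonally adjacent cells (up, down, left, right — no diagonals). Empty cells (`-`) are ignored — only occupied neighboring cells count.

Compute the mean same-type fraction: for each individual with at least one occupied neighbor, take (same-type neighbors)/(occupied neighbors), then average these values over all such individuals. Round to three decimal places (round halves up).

0.542

Row 0: (0,0)1 1/1 · (0,2)2 1/2 · (0,3)2 3/3 · (0,4)2 2/2
Row 1: (1,0)1 1/2 · (1,2)1 1/3 · (1,3)2 2/4 · (1,4)2 2/3
Row 2: (2,0)2 0/2 · (2,1)1 1/3 · (2,2)1 3/4 · (2,3)1 2/3 · (2,4)1 1/2
Row 3: (3,1)2 1/3 · (3,2)2 1/2
Row 4: (4,0)2 0/2 · (4,1)1 1/3 · (4,3)1 0/1
Row 5: (5,0)1 1/2 · (5,1)1 2/2 · (5,3)2 1/2 · (5,4)2 1/1
Sum over 22 individuals: 1/1 + 1/2 + 3/3 + 2/2 + 1/2 + 1/3 + 2/4 + 2/3 + 0/2 + 1/3 + 3/4 + 2/3 + 1/2 + 1/3 + 1/2 + 0/2 + 1/3 + 0/1 + 1/2 + 2/2 + 1/2 + 1/1 = 143/12; mean = 143/12 ÷ 22 = 13/24 = 0.541666… → 0.542.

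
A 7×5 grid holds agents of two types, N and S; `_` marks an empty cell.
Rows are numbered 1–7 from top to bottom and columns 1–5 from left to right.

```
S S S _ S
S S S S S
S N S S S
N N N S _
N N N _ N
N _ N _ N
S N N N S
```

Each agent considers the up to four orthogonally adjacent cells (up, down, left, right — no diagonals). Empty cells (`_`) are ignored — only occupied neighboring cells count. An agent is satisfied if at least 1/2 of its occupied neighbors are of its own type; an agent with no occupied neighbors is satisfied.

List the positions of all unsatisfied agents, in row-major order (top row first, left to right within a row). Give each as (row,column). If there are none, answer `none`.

(1,1)S 2/2 ok
(1,2)S 3/3 ok
(1,3)S 2/2 ok
(1,5)S 1/1 ok
(2,1)S 3/3 ok
(2,2)S 3/4 ok
(2,3)S 4/4 ok
(2,4)S 3/3 ok
(2,5)S 3/3 ok
(3,1)S 1/3 unhappy
(3,2)N 1/4 unhappy
(3,3)S 2/4 ok
(3,4)S 4/4 ok
(3,5)S 2/2 ok
(4,1)N 2/3 ok
(4,2)N 4/4 ok
(4,3)N 2/4 ok
(4,4)S 1/2 ok
(5,1)N 3/3 ok
(5,2)N 3/3 ok
(5,3)N 3/3 ok
(5,5)N 1/1 ok
(6,1)N 1/2 ok
(6,3)N 2/2 ok
(6,5)N 1/2 ok
(7,1)S 0/2 unhappy
(7,2)N 1/2 ok
(7,3)N 3/3 ok
(7,4)N 1/2 ok
(7,5)S 0/2 unhappy

(3,1), (3,2), (7,1), (7,5)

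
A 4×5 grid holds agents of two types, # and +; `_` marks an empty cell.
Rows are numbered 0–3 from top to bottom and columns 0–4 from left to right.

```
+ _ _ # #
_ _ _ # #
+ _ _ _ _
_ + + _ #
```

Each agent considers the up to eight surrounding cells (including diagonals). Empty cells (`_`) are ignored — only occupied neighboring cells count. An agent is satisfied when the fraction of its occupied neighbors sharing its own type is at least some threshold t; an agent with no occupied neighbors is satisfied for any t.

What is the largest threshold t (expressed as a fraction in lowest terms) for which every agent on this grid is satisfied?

Row 0: (0,0)+ — no occupied neighbors · (0,3)# 3/3 · (0,4)# 3/3
Row 1: (1,3)# 3/3 · (1,4)# 3/3
Row 2: (2,0)+ 1/1
Row 3: (3,1)+ 2/2 · (3,2)+ 1/1 · (3,4)# — no occupied neighbors
The smallest same-type fraction is 3/3 at (0,3), which reduces to 1/1. Any threshold above that leaves this agent unsatisfied.

1/1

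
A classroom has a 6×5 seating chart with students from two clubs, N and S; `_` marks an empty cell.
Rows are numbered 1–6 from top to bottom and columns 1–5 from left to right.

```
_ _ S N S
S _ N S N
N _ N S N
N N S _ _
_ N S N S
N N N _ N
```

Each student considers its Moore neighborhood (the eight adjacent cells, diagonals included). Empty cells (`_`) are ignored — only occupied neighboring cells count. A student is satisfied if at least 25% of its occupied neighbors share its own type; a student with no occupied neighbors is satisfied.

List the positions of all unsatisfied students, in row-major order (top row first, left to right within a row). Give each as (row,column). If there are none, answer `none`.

(1,3)S 1/3 satisfied
(1,4)N 2/5 satisfied
(1,5)S 1/3 satisfied
(2,1)S 0/1 not
(2,3)N 2/5 satisfied
(2,4)S 3/8 satisfied
(2,5)N 2/5 satisfied
(3,1)N 2/3 satisfied
(3,3)N 2/5 satisfied
(3,4)S 2/6 satisfied
(3,5)N 1/3 satisfied
(4,1)N 3/3 satisfied
(4,2)N 4/6 satisfied
(4,3)S 2/6 satisfied
(5,2)N 5/7 satisfied
(5,3)S 1/6 not
(5,4)N 2/5 satisfied
(5,5)S 0/2 not
(6,1)N 2/2 satisfied
(6,2)N 3/4 satisfied
(6,3)N 3/4 satisfied
(6,5)N 1/2 satisfied

(2,1), (5,3), (5,5)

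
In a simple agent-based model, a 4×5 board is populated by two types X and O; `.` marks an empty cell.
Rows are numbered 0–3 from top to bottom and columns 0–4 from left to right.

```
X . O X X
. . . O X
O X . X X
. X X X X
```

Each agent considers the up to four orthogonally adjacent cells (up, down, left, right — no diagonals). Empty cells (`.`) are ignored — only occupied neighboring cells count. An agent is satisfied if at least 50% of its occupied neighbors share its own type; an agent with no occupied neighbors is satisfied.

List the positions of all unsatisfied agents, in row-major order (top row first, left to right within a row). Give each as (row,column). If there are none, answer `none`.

(0,0)X 0/0 satisfied
(0,2)O 0/1 not
(0,3)X 1/3 not
(0,4)X 2/2 satisfied
(1,3)O 0/3 not
(1,4)X 2/3 satisfied
(2,0)O 0/1 not
(2,1)X 1/2 satisfied
(2,3)X 2/3 satisfied
(2,4)X 3/3 satisfied
(3,1)X 2/2 satisfied
(3,2)X 2/2 satisfied
(3,3)X 3/3 satisfied
(3,4)X 2/2 satisfied

(0,2), (0,3), (1,3), (2,0)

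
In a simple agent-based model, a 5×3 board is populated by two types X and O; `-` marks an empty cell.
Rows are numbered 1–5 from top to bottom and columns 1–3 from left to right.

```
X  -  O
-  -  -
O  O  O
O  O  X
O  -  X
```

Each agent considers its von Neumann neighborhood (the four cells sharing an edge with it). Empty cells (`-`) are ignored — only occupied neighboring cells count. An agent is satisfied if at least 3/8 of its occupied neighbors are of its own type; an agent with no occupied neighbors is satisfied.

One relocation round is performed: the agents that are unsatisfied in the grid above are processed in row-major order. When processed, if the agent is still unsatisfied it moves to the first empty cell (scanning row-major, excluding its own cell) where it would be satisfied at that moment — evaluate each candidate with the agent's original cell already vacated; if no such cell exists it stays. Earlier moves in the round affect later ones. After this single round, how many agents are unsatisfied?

1

Initially unsatisfied (in order): (4,3).
  (4,3) → (1,2).
Resulting grid:
X X O
- - -
O O O
O O -
O - X
Unsatisfied now: (1,3).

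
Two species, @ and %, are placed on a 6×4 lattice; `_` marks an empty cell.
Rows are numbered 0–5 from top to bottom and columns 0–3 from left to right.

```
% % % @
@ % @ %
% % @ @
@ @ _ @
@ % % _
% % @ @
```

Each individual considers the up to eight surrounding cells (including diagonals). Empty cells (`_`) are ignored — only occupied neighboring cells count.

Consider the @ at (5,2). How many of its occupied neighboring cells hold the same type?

1

Occupied neighbors of (5,2): (4,1)=%, (4,2)=%, (5,1)=%, (5,3)=@.
Same type (@): 1 of 4.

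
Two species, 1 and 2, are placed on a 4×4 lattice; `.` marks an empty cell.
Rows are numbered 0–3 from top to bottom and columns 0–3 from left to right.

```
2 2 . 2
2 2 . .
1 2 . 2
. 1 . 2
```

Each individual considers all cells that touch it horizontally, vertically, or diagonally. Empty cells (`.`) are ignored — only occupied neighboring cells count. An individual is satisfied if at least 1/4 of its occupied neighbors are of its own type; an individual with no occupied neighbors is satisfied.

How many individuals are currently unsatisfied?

Row 0: (0,0)2 3/3 ok · (0,1)2 3/3 ok · (0,3)2 0/0 ok
Row 1: (1,0)2 4/5 ok · (1,1)2 4/5 ok
Row 2: (2,0)1 1/4 ok · (2,1)2 2/4 ok · (2,3)2 1/1 ok
Row 3: (3,1)1 1/2 ok · (3,3)2 1/1 ok
Every one meets the threshold.

0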